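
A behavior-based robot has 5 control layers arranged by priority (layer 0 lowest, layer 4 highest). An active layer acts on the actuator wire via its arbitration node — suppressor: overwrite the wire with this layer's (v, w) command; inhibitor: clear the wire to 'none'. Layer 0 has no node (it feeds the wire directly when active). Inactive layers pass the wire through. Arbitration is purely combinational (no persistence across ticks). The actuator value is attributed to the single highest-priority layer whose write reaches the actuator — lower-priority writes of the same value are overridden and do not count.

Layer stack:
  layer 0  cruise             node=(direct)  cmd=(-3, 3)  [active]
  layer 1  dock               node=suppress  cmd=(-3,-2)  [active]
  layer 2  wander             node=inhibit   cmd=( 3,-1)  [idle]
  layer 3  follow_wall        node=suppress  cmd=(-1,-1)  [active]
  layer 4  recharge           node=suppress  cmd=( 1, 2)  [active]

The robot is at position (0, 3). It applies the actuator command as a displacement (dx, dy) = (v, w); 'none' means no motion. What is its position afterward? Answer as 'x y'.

L0 cruise: active, feeds wire = (-3, 3)
L1 dock: active, suppressor → wire = (-3, -2)
L2 wander: idle → wire stays (-3, -2)
L3 follow_wall: active, suppressor → wire = (-1, -1)
L4 recharge: active, suppressor → wire = (1, 2)
actuator = (1, 2)
position: (0, 3) + (1, 2) = (1, 5)

1 5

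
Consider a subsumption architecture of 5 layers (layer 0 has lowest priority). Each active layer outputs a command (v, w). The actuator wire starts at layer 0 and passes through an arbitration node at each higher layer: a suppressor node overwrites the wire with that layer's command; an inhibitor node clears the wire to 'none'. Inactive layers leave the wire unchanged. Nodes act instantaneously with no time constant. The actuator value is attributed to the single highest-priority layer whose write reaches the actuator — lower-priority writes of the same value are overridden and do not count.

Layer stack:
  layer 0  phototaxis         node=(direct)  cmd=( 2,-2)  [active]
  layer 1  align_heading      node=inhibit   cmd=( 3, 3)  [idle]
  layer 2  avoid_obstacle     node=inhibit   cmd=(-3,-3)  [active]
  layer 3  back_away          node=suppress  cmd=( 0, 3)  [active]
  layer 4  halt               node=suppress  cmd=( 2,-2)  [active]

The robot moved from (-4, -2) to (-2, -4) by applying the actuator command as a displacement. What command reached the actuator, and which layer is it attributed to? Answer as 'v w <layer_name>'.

2 -2 halt

displacement = (-2, -4) − (-4, -2) = (2, -2)
layer 0 (phototaxis) active — direct: (2, -2)
layer 1 (align_heading) idle — unchanged: (2, -2)
layer 2 (avoid_obstacle) active — inhibits: none
layer 3 (back_away) active — suppresses: (0, 3)
layer 4 (halt) active — suppresses: (2, -2)
→ actuator (2, -2) — from layer 4 (halt)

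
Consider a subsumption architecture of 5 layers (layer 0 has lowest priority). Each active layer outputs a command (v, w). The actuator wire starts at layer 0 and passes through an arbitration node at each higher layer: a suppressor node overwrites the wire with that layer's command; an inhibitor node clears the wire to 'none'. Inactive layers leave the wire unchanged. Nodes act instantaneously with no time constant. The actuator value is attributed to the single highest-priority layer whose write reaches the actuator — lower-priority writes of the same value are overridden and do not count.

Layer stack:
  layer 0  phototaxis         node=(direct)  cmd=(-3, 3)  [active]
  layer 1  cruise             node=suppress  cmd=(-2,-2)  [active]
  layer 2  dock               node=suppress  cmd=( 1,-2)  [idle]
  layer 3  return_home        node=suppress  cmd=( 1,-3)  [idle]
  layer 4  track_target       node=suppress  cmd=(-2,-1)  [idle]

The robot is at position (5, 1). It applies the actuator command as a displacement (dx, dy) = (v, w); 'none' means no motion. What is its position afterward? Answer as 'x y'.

3 -1

L0 phototaxis: active, feeds wire = (-3, 3)
L1 cruise: active, suppressor → wire = (-2, -2)
L2 dock: idle → wire stays (-2, -2)
L3 return_home: idle → wire stays (-2, -2)
L4 track_target: idle → wire stays (-2, -2)
actuator = (-2, -2)
position: (5, 1) + (-2, -2) = (3, -1)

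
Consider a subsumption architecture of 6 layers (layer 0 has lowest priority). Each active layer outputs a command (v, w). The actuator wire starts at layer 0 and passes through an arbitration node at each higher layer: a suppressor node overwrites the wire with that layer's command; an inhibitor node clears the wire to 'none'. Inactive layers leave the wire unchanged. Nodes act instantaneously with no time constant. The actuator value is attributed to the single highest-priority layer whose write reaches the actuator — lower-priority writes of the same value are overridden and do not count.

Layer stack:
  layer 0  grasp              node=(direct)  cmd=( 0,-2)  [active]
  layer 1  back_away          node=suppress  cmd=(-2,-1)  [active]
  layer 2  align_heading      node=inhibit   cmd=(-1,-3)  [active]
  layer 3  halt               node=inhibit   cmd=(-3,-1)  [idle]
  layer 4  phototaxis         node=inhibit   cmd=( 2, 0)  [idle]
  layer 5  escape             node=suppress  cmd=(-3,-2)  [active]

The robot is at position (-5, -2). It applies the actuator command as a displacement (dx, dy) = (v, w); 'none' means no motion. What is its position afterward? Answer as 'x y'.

L0 grasp: active, feeds wire = (0, -2)
L1 back_away: active, suppressor → wire = (-2, -1)
L2 align_heading: active, inhibitor → wire = none
L3 halt: idle → wire stays none
L4 phototaxis: idle → wire stays none
L5 escape: active, suppressor → wire = (-3, -2)
actuator = (-3, -2)
position: (-5, -2) + (-3, -2) = (-8, -4)

-8 -4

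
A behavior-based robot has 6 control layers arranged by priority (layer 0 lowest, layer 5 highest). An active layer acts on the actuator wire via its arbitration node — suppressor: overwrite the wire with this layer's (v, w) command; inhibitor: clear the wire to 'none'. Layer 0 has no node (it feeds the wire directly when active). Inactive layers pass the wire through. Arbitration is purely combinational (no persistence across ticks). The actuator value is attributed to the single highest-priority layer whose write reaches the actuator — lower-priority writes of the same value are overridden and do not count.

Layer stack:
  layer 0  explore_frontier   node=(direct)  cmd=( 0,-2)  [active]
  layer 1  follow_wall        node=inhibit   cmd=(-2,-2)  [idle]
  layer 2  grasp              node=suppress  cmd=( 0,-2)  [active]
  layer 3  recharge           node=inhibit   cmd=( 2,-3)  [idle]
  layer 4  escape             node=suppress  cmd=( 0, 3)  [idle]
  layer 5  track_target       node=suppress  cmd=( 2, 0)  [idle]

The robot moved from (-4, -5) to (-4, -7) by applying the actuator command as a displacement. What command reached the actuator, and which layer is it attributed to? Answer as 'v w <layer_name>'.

displacement = (-4, -7) − (-4, -5) = (0, -2)
L0 explore_frontier: active, feeds wire = (0, -2)
L1 follow_wall: idle → wire stays (0, -2)
L2 grasp: active, suppressor → wire = (0, -2)
L3 recharge: idle → wire stays (0, -2)
L4 escape: idle → wire stays (0, -2)
L5 track_target: idle → wire stays (0, -2)
actuator = (0, -2) — from layer 2 (grasp)

0 -2 grasp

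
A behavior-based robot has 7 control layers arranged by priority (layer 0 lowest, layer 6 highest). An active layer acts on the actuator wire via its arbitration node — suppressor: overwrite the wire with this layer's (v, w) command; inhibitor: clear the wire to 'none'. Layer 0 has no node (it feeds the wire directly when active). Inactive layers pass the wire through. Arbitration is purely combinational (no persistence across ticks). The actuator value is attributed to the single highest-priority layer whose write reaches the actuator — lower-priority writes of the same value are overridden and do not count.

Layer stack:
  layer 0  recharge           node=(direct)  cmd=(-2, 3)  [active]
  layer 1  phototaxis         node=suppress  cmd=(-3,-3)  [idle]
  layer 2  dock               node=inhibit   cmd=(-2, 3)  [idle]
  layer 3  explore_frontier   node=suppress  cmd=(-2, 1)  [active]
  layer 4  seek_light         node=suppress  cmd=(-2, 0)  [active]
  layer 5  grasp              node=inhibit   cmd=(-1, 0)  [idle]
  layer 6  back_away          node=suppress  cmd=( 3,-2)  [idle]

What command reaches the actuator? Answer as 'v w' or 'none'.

L0 recharge: active, feeds wire = (-2, 3)
L1 phototaxis: idle → wire stays (-2, 3)
L2 dock: idle → wire stays (-2, 3)
L3 explore_frontier: active, suppressor → wire = (-2, 1)
L4 seek_light: active, suppressor → wire = (-2, 0)
L5 grasp: idle → wire stays (-2, 0)
L6 back_away: idle → wire stays (-2, 0)
actuator = (-2, 0)

-2 0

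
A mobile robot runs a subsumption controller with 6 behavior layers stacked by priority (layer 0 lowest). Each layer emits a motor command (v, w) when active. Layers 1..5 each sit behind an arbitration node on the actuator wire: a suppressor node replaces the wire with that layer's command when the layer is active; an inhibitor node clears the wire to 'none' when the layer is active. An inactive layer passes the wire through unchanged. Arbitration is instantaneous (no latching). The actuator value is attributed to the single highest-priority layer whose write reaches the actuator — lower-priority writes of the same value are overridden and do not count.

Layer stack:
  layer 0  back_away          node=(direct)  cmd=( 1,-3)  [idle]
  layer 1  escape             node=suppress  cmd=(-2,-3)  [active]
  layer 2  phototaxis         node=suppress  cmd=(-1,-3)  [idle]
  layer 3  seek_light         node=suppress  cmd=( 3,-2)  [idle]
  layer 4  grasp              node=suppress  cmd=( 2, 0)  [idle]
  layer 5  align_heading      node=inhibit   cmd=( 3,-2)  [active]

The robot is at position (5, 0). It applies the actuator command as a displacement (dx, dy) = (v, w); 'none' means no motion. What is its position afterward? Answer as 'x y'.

5 0

layer 0 (back_away) idle — none
layer 1 (escape) active — suppresses: (-2, -3)
layer 2 (phototaxis) idle — unchanged: (-2, -3)
layer 3 (seek_light) idle — unchanged: (-2, -3)
layer 4 (grasp) idle — unchanged: (-2, -3)
layer 5 (align_heading) active — inhibits: none
→ actuator none
position: (5, 0) + none = (5, 0)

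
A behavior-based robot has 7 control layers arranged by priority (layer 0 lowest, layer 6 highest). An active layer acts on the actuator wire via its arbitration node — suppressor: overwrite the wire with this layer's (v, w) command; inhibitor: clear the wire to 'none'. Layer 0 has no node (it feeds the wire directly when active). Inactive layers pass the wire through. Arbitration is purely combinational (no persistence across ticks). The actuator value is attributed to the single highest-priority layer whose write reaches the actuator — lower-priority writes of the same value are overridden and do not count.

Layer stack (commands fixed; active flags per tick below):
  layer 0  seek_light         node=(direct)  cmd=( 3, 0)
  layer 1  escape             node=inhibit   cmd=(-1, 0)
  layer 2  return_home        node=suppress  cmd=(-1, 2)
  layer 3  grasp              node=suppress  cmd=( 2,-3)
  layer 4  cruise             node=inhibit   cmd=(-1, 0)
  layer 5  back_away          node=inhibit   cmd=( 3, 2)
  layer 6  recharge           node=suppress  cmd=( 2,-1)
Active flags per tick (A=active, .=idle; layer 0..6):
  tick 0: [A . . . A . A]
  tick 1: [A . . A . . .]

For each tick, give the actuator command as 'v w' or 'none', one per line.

2 -1
2 -3

tick 0:
  L0 seek_light: active, feeds wire = (3, 0)
  L1 escape: idle → wire stays (3, 0)
  L2 return_home: idle → wire stays (3, 0)
  L3 grasp: idle → wire stays (3, 0)
  L4 cruise: active, inhibitor → wire = none
  L5 back_away: idle → wire stays none
  L6 recharge: active, suppressor → wire = (2, -1)
  actuator = (2, -1)
tick 1:
  L0 seek_light: active, feeds wire = (3, 0)
  L1 escape: idle → wire stays (3, 0)
  L2 return_home: idle → wire stays (3, 0)
  L3 grasp: active, suppressor → wire = (2, -3)
  L4 cruise: idle → wire stays (2, -3)
  L5 back_away: idle → wire stays (2, -3)
  L6 recharge: idle → wire stays (2, -3)
  actuator = (2, -3)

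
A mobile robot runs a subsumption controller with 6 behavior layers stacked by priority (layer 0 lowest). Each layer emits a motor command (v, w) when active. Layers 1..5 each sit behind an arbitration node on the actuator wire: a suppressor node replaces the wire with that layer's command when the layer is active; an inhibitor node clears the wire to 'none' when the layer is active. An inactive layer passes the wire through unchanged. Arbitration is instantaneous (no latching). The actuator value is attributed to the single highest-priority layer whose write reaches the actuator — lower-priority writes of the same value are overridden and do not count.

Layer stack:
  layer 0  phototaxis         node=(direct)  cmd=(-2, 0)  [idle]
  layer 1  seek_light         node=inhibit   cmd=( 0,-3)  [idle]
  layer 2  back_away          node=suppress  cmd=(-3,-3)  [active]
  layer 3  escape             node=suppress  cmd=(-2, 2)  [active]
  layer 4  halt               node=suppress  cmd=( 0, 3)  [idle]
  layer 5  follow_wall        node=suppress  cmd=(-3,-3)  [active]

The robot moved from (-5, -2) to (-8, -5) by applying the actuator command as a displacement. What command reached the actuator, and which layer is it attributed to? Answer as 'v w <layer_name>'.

displacement = (-8, -5) − (-5, -2) = (-3, -3)
[0] phototaxis off; wire := none
[1] seek_light off; pass none
[2] back_away on (suppress); wire := (-3, -3)
[3] escape on (suppress); wire := (-2, 2)
[4] halt off; pass (-2, 2)
[5] follow_wall on (suppress); wire := (-3, -3)
output (-3, -3) — from layer 5 (follow_wall)

-3 -3 follow_wall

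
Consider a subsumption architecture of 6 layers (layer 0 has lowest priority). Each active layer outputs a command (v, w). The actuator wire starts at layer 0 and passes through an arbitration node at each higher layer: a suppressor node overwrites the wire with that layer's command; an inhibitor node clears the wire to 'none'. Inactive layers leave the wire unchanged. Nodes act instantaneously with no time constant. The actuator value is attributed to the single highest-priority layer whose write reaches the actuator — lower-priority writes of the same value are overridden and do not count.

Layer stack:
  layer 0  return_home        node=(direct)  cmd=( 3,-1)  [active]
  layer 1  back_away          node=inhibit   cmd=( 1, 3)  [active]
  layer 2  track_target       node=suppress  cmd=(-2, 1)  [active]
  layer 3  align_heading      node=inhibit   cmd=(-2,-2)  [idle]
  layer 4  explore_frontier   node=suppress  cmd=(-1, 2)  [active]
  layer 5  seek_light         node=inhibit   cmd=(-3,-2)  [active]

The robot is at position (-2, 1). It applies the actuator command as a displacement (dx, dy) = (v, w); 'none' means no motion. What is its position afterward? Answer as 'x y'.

layer 0 (return_home) active — direct: (3, -1)
layer 1 (back_away) active — inhibits: none
layer 2 (track_target) active — suppresses: (-2, 1)
layer 3 (align_heading) idle — unchanged: (-2, 1)
layer 4 (explore_frontier) active — suppresses: (-1, 2)
layer 5 (seek_light) active — inhibits: none
→ actuator none
position: (-2, 1) + none = (-2, 1)

-2 1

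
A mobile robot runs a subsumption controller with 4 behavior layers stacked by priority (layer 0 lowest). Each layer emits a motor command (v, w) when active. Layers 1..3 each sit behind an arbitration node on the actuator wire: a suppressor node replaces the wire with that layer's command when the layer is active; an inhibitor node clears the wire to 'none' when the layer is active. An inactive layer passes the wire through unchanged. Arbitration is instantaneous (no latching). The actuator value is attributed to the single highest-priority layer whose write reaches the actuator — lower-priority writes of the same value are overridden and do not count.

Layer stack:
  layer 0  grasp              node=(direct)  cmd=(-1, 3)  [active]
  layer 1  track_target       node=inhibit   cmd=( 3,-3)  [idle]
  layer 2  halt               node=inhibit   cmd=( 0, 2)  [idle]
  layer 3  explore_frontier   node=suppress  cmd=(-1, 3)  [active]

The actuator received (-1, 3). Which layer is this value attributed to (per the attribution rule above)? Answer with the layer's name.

explore_frontier

layer 0 (grasp) active — direct: (-1, 3)
layer 1 (track_target) idle — unchanged: (-1, 3)
layer 2 (halt) idle — unchanged: (-1, 3)
layer 3 (explore_frontier) active — suppresses: (-1, 3)
→ actuator (-1, 3)
last writer: layer 3 = explore_frontier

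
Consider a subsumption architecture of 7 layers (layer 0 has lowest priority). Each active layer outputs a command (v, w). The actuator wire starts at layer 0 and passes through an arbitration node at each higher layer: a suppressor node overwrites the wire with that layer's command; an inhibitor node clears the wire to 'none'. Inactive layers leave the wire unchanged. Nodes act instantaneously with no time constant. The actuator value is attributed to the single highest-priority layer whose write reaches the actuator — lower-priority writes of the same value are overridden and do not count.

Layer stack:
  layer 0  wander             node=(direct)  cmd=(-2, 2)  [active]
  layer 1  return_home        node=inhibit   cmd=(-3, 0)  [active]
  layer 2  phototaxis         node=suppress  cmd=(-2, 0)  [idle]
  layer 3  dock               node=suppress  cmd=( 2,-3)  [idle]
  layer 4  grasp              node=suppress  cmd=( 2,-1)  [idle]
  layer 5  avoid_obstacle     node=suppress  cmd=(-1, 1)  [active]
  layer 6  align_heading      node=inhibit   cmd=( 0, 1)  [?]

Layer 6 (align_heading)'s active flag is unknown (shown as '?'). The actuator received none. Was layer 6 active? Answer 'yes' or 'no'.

yes

If layer 6 is active=yes:
  actuator would be none
If layer 6 is active=no:
  actuator would be (-1, 1)
Observed none, so layer 6 was active.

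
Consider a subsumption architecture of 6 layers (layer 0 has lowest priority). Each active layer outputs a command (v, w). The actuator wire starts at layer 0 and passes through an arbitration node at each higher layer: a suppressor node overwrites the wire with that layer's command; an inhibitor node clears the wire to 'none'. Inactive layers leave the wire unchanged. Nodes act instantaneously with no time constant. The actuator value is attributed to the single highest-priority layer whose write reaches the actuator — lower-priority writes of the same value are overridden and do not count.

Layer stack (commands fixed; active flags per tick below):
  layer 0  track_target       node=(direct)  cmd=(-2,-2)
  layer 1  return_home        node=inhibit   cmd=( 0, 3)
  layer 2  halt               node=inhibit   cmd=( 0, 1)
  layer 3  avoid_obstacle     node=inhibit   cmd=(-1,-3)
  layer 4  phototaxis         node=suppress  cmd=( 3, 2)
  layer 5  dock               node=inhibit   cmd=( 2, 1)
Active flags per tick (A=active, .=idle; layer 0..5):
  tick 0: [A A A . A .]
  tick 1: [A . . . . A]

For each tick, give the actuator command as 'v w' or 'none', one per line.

tick 0:
  [0] track_target on; wire := (-2, -2)
  [1] return_home on (inhibit); wire := none
  [2] halt on (inhibit); wire := none
  [3] avoid_obstacle off; pass none
  [4] phototaxis on (suppress); wire := (3, 2)
  [5] dock off; pass (3, 2)
  output (3, 2)
tick 1:
  [0] track_target on; wire := (-2, -2)
  [1] return_home off; pass (-2, -2)
  [2] halt off; pass (-2, -2)
  [3] avoid_obstacle off; pass (-2, -2)
  [4] phototaxis off; pass (-2, -2)
  [5] dock on (inhibit); wire := none
  output none

3 2
none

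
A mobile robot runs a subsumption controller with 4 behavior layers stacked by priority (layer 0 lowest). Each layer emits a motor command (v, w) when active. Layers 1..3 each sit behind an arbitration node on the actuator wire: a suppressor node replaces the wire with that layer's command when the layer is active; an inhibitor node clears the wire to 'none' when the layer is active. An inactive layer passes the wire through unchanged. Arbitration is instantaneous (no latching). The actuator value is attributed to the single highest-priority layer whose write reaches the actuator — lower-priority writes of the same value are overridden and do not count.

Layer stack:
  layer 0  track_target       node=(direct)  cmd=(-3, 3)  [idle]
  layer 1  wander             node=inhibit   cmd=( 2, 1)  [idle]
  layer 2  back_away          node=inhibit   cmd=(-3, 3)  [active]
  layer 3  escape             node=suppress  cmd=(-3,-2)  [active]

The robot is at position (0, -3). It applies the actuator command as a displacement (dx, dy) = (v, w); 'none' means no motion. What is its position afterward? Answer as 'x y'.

-3 -5

[0] track_target off; wire := none
[1] wander off; pass none
[2] back_away on (inhibit); wire := none
[3] escape on (suppress); wire := (-3, -2)
output (-3, -2)
position: (0, -3) + (-3, -2) = (-3, -5)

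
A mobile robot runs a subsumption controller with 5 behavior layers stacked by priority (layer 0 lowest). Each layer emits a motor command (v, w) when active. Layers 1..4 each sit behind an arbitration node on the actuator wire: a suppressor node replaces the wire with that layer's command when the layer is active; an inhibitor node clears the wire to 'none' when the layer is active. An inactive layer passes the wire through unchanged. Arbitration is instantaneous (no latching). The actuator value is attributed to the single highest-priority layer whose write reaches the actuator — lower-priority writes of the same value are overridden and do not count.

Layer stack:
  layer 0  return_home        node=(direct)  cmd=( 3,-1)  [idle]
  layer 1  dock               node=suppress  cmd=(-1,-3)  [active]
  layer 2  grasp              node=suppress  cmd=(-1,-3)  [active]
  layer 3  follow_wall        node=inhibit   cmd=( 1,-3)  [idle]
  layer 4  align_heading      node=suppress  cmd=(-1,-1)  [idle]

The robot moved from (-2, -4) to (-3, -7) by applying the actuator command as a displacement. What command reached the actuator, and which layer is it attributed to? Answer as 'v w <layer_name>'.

-1 -3 grasp

displacement = (-3, -7) − (-2, -4) = (-1, -3)
layer 0 (return_home) idle — none
layer 1 (dock) active — suppresses: (-1, -3)
layer 2 (grasp) active — suppresses: (-1, -3)
layer 3 (follow_wall) idle — unchanged: (-1, -3)
layer 4 (align_heading) idle — unchanged: (-1, -3)
→ actuator (-1, -3) — from layer 2 (grasp)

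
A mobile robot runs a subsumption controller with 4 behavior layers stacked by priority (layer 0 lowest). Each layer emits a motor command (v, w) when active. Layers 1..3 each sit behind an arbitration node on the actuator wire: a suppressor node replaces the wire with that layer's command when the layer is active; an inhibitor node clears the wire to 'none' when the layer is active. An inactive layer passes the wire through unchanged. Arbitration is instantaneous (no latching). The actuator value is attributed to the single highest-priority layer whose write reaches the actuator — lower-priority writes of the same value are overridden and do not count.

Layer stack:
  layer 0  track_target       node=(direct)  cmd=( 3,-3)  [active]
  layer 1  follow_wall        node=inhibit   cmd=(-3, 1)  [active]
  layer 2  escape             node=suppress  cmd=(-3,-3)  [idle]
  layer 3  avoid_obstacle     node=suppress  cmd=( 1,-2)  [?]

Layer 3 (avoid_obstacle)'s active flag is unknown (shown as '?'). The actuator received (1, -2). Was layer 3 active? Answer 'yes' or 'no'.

yes

If layer 3 is active=yes:
  actuator would be (1, -2)
If layer 3 is active=no:
  actuator would be none
Observed (1, -2), so layer 3 was active.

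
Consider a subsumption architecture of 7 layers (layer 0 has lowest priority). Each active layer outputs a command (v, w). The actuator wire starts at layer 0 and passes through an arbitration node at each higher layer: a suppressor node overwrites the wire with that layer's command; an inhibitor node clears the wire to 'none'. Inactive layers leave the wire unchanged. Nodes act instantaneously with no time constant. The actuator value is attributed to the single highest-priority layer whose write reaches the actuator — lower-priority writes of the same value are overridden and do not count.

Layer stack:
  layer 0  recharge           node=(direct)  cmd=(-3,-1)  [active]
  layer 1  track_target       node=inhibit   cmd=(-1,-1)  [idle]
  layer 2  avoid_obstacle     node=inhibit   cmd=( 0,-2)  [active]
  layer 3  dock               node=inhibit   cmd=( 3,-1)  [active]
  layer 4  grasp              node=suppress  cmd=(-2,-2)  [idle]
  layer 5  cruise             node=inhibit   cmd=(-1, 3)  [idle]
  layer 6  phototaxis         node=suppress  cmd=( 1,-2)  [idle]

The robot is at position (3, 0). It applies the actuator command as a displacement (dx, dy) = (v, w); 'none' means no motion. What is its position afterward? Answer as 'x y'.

L0 recharge: active, feeds wire = (-3, -1)
L1 track_target: idle → wire stays (-3, -1)
L2 avoid_obstacle: active, inhibitor → wire = none
L3 dock: active, inhibitor → wire = none
L4 grasp: idle → wire stays none
L5 cruise: idle → wire stays none
L6 phototaxis: idle → wire stays none
actuator = none
position: (3, 0) + none = (3, 0)

3 0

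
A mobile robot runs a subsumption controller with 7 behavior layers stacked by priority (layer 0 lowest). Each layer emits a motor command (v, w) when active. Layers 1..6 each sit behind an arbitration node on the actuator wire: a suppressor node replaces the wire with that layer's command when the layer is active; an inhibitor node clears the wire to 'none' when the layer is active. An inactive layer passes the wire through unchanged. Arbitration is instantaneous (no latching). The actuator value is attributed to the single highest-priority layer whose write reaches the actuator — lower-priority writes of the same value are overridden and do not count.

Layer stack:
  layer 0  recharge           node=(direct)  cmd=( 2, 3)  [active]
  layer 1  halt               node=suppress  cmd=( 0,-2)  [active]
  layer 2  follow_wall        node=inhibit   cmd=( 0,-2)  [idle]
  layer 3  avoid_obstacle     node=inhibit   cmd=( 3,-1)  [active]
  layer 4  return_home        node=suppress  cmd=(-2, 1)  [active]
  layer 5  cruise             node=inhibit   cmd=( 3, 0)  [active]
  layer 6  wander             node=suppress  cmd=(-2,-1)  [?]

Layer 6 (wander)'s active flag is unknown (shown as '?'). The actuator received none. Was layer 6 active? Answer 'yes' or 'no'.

no

If layer 6 is active=yes:
  actuator would be (-2, -1)
If layer 6 is active=no:
  actuator would be none
Observed none, so layer 6 was idle.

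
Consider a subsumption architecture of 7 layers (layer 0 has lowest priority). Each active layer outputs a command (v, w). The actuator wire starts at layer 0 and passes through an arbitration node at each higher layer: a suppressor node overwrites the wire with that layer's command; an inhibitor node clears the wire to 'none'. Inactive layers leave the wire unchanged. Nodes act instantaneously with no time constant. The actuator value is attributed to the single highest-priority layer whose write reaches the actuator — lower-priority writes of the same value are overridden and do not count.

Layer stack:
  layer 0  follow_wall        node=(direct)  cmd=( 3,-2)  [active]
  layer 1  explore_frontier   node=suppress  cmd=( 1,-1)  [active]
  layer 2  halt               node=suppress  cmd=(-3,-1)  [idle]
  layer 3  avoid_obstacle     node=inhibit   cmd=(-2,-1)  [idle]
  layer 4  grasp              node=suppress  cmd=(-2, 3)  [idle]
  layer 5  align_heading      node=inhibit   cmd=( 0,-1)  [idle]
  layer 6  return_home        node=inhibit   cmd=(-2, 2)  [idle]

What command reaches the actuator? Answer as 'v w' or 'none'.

[0] follow_wall on; wire := (3, -2)
[1] explore_frontier on (suppress); wire := (1, -1)
[2] halt off; pass (1, -1)
[3] avoid_obstacle off; pass (1, -1)
[4] grasp off; pass (1, -1)
[5] align_heading off; pass (1, -1)
[6] return_home off; pass (1, -1)
output (1, -1)

1 -1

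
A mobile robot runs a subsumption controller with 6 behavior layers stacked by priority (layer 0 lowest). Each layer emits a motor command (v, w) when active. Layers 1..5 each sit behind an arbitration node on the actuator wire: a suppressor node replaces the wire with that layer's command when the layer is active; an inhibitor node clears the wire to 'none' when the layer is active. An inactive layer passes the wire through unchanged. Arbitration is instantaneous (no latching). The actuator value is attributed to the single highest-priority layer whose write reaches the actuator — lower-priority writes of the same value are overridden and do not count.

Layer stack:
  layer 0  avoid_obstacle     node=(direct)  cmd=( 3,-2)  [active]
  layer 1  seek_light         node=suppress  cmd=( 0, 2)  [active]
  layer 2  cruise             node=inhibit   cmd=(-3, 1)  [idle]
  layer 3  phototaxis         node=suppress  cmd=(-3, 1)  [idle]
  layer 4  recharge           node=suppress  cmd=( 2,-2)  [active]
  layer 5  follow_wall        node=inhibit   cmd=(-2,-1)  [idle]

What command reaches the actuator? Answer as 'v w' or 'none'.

2 -2

layer 0 (avoid_obstacle) active — direct: (3, -2)
layer 1 (seek_light) active — suppresses: (0, 2)
layer 2 (cruise) idle — unchanged: (0, 2)
layer 3 (phototaxis) idle — unchanged: (0, 2)
layer 4 (recharge) active — suppresses: (2, -2)
layer 5 (follow_wall) idle — unchanged: (2, -2)
→ actuator (2, -2)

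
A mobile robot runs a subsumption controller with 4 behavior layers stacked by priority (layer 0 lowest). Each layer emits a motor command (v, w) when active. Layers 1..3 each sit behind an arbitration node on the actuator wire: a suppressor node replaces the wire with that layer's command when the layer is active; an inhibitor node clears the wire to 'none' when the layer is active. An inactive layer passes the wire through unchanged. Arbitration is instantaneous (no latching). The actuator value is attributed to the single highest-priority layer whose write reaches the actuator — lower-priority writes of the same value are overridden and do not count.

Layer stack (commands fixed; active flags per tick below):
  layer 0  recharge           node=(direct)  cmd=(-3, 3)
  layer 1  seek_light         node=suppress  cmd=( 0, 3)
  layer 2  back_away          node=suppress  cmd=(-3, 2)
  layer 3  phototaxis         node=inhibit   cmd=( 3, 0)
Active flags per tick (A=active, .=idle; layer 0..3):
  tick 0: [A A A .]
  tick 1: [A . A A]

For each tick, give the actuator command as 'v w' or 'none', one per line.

-3 2
none

tick 0:
  L0 recharge: active, feeds wire = (-3, 3)
  L1 seek_light: active, suppressor → wire = (0, 3)
  L2 back_away: active, suppressor → wire = (-3, 2)
  L3 phototaxis: idle → wire stays (-3, 2)
  actuator = (-3, 2)
tick 1:
  L0 recharge: active, feeds wire = (-3, 3)
  L1 seek_light: idle → wire stays (-3, 3)
  L2 back_away: active, suppressor → wire = (-3, 2)
  L3 phototaxis: active, inhibitor → wire = none
  actuator = none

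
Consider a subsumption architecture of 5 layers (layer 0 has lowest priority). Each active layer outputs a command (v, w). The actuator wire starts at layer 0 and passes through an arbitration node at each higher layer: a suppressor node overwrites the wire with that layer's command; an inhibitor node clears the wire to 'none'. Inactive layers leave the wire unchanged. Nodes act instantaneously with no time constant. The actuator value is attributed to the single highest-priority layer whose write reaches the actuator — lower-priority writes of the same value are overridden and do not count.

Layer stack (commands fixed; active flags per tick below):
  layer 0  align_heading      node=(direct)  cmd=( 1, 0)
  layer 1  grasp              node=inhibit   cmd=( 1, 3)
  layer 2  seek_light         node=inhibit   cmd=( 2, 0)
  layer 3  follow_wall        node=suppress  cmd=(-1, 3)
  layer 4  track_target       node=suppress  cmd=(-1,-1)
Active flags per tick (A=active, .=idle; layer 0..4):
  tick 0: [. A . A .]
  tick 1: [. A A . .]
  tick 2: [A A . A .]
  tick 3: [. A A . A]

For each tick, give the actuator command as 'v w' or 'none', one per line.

tick 0:
  layer 0 (align_heading) idle — none
  layer 1 (grasp) active — inhibits: none
  layer 2 (seek_light) idle — unchanged: none
  layer 3 (follow_wall) active — suppresses: (-1, 3)
  layer 4 (track_target) idle — unchanged: (-1, 3)
  → actuator (-1, 3)
tick 1:
  layer 0 (align_heading) idle — none
  layer 1 (grasp) active — inhibits: none
  layer 2 (seek_light) active — inhibits: none
  layer 3 (follow_wall) idle — unchanged: none
  layer 4 (track_target) idle — unchanged: none
  → actuator none
tick 2:
  layer 0 (align_heading) active — direct: (1, 0)
  layer 1 (grasp) active — inhibits: none
  layer 2 (seek_light) idle — unchanged: none
  layer 3 (follow_wall) active — suppresses: (-1, 3)
  layer 4 (track_target) idle — unchanged: (-1, 3)
  → actuator (-1, 3)
tick 3:
  layer 0 (align_heading) idle — none
  layer 1 (grasp) active — inhibits: none
  layer 2 (seek_light) active — inhibits: none
  layer 3 (follow_wall) idle — unchanged: none
  layer 4 (track_target) active — suppresses: (-1, -1)
  → actuator (-1, -1)

-1 3
none
-1 3
-1 -1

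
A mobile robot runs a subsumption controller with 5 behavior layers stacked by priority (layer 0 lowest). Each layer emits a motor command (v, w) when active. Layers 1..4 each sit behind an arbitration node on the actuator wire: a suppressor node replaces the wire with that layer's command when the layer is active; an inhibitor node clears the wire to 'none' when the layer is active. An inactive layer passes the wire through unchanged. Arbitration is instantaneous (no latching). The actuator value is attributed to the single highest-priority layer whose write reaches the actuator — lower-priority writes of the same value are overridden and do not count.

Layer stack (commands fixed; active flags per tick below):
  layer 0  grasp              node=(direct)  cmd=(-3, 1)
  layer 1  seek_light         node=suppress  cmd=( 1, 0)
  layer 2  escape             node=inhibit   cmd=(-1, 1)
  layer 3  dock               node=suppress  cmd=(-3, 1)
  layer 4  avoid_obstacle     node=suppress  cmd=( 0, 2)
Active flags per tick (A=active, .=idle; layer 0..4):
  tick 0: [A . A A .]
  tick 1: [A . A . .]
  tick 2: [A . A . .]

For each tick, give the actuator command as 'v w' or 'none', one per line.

-3 1
none
none

tick 0:
  layer 0 (grasp) active — direct: (-3, 1)
  layer 1 (seek_light) idle — unchanged: (-3, 1)
  layer 2 (escape) active — inhibits: none
  layer 3 (dock) active — suppresses: (-3, 1)
  layer 4 (avoid_obstacle) idle — unchanged: (-3, 1)
  → actuator (-3, 1)
tick 1:
  layer 0 (grasp) active — direct: (-3, 1)
  layer 1 (seek_light) idle — unchanged: (-3, 1)
  layer 2 (escape) active — inhibits: none
  layer 3 (dock) idle — unchanged: none
  layer 4 (avoid_obstacle) idle — unchanged: none
  → actuator none
tick 2:
  layer 0 (grasp) active — direct: (-3, 1)
  layer 1 (seek_light) idle — unchanged: (-3, 1)
  layer 2 (escape) active — inhibits: none
  layer 3 (dock) idle — unchanged: none
  layer 4 (avoid_obstacle) idle — unchanged: none
  → actuator none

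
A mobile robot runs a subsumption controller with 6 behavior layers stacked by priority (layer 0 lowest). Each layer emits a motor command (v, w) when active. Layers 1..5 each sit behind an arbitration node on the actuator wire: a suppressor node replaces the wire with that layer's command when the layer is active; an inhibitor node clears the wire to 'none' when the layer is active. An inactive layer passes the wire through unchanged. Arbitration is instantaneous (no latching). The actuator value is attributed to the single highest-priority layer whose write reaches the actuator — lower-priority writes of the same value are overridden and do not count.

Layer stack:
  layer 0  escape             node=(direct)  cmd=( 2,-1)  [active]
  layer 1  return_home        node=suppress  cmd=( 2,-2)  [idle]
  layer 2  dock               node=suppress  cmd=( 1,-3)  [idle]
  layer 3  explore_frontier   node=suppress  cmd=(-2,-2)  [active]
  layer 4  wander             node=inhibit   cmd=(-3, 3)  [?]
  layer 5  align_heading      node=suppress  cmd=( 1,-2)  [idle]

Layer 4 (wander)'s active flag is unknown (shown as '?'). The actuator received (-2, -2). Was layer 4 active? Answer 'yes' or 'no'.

If layer 4 is active=yes:
  actuator would be none
If layer 4 is active=no:
  actuator would be (-2, -2)
Observed (-2, -2), so layer 4 was idle.

no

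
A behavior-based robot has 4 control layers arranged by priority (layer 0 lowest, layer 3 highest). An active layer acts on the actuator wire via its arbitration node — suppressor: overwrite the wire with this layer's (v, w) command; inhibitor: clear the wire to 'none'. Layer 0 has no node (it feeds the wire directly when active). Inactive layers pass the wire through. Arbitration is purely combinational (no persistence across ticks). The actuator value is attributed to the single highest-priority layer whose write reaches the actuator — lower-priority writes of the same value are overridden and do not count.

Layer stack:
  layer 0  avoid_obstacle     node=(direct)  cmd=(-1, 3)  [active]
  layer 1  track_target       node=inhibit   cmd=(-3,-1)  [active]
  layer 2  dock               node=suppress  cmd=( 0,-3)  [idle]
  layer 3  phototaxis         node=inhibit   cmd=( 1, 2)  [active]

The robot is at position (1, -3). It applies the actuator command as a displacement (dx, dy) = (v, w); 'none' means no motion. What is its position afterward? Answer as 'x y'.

1 -3

L0 avoid_obstacle: active, feeds wire = (-1, 3)
L1 track_target: active, inhibitor → wire = none
L2 dock: idle → wire stays none
L3 phototaxis: active, inhibitor → wire = none
actuator = none
position: (1, -3) + none = (1, -3)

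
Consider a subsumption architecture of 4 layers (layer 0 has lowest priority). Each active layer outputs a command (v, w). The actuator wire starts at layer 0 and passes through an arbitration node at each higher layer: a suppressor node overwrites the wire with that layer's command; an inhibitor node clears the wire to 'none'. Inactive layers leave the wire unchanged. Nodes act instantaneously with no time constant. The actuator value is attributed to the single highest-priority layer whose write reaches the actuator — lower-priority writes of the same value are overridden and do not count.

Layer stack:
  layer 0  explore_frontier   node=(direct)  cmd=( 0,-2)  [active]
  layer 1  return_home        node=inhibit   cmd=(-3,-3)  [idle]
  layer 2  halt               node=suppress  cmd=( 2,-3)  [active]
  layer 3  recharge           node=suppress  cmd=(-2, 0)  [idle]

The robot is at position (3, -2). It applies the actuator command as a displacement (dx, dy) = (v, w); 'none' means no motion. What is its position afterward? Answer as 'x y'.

5 -5

layer 0 (explore_frontier) active — direct: (0, -2)
layer 1 (return_home) idle — unchanged: (0, -2)
layer 2 (halt) active — suppresses: (2, -3)
layer 3 (recharge) idle — unchanged: (2, -3)
→ actuator (2, -3)
position: (3, -2) + (2, -3) = (5, -5)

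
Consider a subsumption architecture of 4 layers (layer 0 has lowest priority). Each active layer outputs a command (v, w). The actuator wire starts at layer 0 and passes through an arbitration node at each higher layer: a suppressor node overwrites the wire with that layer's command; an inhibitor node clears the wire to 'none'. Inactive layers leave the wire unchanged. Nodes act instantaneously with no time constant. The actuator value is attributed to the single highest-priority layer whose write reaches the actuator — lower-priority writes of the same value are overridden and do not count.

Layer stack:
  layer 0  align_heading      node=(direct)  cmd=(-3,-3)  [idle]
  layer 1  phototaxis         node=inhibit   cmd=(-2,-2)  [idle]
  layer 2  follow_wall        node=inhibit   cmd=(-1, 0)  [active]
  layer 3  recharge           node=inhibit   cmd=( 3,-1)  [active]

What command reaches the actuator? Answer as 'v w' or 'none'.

none

layer 0 (align_heading) idle — none
layer 1 (phototaxis) idle — unchanged: none
layer 2 (follow_wall) active — inhibits: none
layer 3 (recharge) active — inhibits: none
→ actuator none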